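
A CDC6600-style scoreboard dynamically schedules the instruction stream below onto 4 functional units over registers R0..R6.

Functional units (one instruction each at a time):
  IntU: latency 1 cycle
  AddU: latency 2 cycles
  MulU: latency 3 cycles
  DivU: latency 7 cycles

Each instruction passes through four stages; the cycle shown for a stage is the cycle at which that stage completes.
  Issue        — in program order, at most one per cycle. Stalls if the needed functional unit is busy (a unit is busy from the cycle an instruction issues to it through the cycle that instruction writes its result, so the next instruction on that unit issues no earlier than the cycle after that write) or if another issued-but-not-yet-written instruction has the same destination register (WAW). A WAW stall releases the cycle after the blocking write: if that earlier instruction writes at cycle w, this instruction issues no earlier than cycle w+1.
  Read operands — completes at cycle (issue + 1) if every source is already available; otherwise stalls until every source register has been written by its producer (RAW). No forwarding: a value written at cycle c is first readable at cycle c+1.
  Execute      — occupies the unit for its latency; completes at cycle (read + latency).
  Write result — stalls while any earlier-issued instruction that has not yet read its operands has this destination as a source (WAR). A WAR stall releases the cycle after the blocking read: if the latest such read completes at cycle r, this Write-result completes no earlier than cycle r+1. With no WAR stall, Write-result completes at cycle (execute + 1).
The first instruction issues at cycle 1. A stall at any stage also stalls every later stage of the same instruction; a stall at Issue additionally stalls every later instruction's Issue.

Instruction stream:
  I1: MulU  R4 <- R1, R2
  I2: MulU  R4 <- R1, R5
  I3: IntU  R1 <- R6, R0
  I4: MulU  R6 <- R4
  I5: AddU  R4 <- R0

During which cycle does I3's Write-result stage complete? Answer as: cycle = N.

cycle = 11

t=1  issue I1 (MulU)
t=2  I1 read-ops
t=5  I1 finished on MulU
t=6  I1→R4
t=7  issue I2 (MulU)
t=8  I2 read-ops, issue I3 (IntU)
t=9  I3 read-ops
t=10  I3 finished on IntU
t=11  I2 finished on MulU, I3→R1
t=12  I2→R4
t=13  issue I4 (MulU)
t=14  I4 read-ops, issue I5 (AddU)
t=15  I5 read-ops
t=17  I4 finished on MulU, I5 finished on AddU
t=18  I4→R6, I5→R4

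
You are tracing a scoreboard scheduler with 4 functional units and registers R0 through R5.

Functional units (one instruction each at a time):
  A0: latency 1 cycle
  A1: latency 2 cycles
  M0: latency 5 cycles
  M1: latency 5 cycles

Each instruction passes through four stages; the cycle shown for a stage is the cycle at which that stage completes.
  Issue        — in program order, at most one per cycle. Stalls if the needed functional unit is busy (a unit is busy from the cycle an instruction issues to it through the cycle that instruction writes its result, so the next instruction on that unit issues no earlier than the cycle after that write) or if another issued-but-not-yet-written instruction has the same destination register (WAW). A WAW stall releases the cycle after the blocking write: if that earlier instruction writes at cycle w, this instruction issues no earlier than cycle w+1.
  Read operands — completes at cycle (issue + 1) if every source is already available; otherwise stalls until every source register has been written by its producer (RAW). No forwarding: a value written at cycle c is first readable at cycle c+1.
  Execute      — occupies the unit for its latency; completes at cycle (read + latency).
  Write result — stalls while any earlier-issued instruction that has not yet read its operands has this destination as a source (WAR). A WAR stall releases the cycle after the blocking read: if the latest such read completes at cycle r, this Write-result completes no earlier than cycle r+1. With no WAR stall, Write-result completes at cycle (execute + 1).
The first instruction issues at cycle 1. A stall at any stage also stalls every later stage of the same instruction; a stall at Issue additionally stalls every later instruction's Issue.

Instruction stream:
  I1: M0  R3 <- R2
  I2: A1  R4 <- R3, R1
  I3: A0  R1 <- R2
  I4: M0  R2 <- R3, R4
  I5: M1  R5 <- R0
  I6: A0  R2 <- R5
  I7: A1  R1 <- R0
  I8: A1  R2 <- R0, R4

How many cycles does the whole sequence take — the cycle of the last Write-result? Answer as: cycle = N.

cycle = 30

1) issue 1, read 2, done 7, write 8
2) issue 2, read 9, done 11, write 12  <RAW R3: wait I1 write@8>
3) issue 3, read 4, done 5, write 10  <WAR R1: wait I2 read@9>
4) issue 9, read 13, done 18, write 19  <struct: M0 busy until I1 writes@8 / RAW R4: wait I2 write@12>
5) issue 10, read 11, done 16, write 17
6) issue 20, read 21, done 22, write 23  <WAW R2: wait I4 write@19>
7) issue 21, read 22, done 24, write 25
8) issue 26, read 27, done 29, write 30  <struct: A1 busy until I7 writes@25>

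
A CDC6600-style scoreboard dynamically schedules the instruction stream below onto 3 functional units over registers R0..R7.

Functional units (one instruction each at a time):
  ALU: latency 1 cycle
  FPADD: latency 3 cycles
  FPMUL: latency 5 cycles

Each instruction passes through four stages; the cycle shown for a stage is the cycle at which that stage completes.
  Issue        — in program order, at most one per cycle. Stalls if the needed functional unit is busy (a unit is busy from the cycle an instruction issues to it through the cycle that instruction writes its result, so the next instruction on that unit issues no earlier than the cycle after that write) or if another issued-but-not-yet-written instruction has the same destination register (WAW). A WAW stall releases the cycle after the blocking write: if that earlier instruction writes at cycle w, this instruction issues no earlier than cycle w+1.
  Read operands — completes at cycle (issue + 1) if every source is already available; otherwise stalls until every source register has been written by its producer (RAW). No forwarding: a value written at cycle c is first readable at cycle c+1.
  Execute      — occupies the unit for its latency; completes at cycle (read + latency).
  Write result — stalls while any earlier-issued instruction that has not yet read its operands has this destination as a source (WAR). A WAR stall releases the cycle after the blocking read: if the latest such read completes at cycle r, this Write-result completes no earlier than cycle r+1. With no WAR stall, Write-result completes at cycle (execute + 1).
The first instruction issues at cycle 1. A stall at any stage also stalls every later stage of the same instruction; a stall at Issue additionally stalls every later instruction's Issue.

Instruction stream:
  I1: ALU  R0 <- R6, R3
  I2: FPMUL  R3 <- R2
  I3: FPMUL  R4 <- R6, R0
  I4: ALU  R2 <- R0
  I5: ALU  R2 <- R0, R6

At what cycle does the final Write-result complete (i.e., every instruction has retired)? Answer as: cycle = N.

cycle = 18

cycle 1: issue I1 (ALU)
cycle 2: I1 read-ops · issue I2 (FPMUL)
cycle 3: I1 finished on ALU · I2 read-ops
cycle 4: I1→R0
cycle 8: I2 finished on FPMUL
cycle 9: I2→R3
cycle 10: issue I3 (FPMUL)
cycle 11: I3 read-ops · issue I4 (ALU)
cycle 12: I4 read-ops
cycle 13: I4 finished on ALU
cycle 14: I4→R2
cycle 15: issue I5 (ALU)
cycle 16: I3 finished on FPMUL · I5 read-ops
cycle 17: I3→R4 · I5 finished on ALU
cycle 18: I5→R2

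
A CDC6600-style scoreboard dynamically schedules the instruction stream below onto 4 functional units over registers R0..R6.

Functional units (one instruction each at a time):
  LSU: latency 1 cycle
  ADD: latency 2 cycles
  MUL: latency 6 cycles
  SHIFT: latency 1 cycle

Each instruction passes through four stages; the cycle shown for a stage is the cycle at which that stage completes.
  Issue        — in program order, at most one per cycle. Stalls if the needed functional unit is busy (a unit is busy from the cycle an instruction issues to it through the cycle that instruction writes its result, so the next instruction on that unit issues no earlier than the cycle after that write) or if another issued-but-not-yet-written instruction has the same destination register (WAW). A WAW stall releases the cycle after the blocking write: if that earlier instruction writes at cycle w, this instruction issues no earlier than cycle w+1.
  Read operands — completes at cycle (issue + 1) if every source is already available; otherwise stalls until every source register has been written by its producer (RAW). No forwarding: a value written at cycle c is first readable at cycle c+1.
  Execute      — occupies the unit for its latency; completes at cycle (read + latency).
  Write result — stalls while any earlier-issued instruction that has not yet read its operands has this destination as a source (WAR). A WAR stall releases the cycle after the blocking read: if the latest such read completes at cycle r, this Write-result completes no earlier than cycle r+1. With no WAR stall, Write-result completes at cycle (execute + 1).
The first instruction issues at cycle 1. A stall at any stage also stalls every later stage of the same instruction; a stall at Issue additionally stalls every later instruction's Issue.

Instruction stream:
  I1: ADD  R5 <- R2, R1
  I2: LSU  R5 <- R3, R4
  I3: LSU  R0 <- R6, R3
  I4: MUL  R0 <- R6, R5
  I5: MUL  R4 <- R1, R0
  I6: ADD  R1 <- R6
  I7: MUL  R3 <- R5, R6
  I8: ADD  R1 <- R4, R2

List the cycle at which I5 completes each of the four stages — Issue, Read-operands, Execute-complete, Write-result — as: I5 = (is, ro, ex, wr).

I5 = (23, 24, 30, 31)

I1 -> (1, 2, 4, 5)
I2 -> (6, 7, 8, 9)  // WAW R5: wait I1 write@5
I3 -> (10, 11, 12, 13)  // struct: LSU busy until I2 writes@9
I4 -> (14, 15, 21, 22)  // WAW R0: wait I3 write@13
I5 -> (23, 24, 30, 31)  // struct: MUL busy until I4 writes@22
I6 -> (24, 25, 27, 28)
I7 -> (32, 33, 39, 40)  // struct: MUL busy until I5 writes@31
I8 -> (33, 34, 36, 37)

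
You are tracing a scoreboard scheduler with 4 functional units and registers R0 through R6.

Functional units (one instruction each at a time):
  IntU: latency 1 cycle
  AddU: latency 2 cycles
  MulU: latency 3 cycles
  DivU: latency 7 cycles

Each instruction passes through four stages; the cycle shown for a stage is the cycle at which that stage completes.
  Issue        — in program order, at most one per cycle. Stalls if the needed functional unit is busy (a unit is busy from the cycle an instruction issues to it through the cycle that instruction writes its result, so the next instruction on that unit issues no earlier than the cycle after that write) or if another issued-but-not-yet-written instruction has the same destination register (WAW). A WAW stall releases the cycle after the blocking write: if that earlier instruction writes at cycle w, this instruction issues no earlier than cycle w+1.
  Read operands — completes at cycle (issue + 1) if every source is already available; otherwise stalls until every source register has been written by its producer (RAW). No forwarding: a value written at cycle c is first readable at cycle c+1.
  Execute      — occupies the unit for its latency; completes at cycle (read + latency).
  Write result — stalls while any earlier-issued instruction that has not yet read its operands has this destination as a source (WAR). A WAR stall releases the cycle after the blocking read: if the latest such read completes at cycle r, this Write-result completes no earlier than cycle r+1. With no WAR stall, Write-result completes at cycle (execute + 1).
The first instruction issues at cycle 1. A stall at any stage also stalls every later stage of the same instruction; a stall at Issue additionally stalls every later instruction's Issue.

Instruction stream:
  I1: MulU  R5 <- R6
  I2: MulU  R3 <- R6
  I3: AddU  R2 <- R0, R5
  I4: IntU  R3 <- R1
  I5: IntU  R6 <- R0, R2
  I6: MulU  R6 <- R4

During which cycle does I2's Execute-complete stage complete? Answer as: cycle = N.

cycle = 11

c1: I1 dispatched to MulU
c2: I1 operands ready
c5: I1 complete
c6: R5←I1
c7: I2 dispatched to MulU
c8: I2 operands ready; I3 dispatched to AddU
c9: I3 operands ready
c11: I2 complete; I3 complete
c12: R3←I2; R2←I3
c13: I4 dispatched to IntU
c14: I4 operands ready
c15: I4 complete
c16: R3←I4
c17: I5 dispatched to IntU
c18: I5 operands ready
c19: I5 complete
c20: R6←I5
c21: I6 dispatched to MulU
c22: I6 operands ready
c25: I6 complete
c26: R6←I6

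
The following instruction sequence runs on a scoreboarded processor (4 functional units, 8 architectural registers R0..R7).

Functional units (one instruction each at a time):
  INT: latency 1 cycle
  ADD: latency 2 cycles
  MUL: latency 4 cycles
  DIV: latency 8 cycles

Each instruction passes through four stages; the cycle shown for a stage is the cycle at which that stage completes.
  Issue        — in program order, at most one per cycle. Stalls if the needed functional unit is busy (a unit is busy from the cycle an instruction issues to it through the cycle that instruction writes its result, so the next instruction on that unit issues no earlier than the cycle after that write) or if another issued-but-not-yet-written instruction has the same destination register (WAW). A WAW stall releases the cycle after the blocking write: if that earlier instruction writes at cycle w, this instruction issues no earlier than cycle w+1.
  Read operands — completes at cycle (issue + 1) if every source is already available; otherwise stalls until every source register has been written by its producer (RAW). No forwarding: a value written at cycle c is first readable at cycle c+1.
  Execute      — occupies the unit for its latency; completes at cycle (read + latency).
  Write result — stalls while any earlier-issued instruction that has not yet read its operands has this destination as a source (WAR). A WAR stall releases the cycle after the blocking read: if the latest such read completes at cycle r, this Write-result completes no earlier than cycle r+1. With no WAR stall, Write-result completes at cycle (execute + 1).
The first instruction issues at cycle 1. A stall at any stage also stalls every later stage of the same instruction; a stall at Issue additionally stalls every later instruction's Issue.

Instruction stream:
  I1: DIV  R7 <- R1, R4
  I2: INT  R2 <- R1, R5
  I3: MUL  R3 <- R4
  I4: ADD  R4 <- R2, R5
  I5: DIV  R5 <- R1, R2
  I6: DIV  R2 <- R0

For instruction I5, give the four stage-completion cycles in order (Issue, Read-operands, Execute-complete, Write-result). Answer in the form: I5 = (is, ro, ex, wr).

I5 = (12, 13, 21, 22)

t=1  I1 dispatched to DIV
t=2  I1 operands ready; I2 dispatched to INT
t=3  I2 operands ready; I3 dispatched to MUL
t=4  I2 complete; I3 operands ready; I4 dispatched to ADD
t=5  R2←I2
t=6  I4 operands ready
t=8  I3 complete; I4 complete
t=9  R3←I3; R4←I4
t=10  I1 complete
t=11  R7←I1
t=12  I5 dispatched to DIV
t=13  I5 operands ready
t=21  I5 complete
t=22  R5←I5
t=23  I6 dispatched to DIV
t=24  I6 operands ready
t=32  I6 complete
t=33  R2←I6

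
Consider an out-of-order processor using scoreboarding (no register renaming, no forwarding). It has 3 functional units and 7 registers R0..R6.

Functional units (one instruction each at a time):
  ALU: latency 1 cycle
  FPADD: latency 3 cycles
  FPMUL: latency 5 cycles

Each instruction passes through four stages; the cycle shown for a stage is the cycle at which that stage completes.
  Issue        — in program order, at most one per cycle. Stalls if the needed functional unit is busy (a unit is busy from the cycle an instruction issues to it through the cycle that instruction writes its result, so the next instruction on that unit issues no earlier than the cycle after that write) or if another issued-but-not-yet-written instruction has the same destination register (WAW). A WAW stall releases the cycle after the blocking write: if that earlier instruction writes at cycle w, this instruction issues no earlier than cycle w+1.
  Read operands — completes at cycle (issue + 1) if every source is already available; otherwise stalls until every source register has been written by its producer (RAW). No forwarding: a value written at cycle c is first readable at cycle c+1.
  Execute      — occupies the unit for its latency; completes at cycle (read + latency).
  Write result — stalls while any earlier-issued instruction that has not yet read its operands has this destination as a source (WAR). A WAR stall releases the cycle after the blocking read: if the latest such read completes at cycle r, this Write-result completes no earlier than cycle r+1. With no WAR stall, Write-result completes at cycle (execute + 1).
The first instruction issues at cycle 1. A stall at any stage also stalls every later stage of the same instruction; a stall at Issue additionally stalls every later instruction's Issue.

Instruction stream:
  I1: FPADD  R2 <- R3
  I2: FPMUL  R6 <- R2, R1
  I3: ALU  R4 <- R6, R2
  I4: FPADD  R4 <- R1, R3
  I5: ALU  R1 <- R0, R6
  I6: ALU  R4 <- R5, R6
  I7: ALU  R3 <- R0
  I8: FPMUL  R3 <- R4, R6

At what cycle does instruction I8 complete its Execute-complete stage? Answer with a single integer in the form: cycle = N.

cycle = 37

[1] issue I1 (FPADD)
[2] I1 read-ops | issue I2 (FPMUL)
[3] issue I3 (ALU)
[5] I1 finished on FPADD
[6] I1→R2
[7] I2 read-ops
[12] I2 finished on FPMUL
[13] I2→R6
[14] I3 read-ops
[15] I3 finished on ALU
[16] I3→R4
[17] issue I4 (FPADD)
[18] I4 read-ops | issue I5 (ALU)
[19] I5 read-ops
[20] I5 finished on ALU
[21] I4 finished on FPADD | I5→R1
[22] I4→R4
[23] issue I6 (ALU)
[24] I6 read-ops
[25] I6 finished on ALU
[26] I6→R4
[27] issue I7 (ALU)
[28] I7 read-ops
[29] I7 finished on ALU
[30] I7→R3
[31] issue I8 (FPMUL)
[32] I8 read-ops
[37] I8 finished on FPMUL
[38] I8→R3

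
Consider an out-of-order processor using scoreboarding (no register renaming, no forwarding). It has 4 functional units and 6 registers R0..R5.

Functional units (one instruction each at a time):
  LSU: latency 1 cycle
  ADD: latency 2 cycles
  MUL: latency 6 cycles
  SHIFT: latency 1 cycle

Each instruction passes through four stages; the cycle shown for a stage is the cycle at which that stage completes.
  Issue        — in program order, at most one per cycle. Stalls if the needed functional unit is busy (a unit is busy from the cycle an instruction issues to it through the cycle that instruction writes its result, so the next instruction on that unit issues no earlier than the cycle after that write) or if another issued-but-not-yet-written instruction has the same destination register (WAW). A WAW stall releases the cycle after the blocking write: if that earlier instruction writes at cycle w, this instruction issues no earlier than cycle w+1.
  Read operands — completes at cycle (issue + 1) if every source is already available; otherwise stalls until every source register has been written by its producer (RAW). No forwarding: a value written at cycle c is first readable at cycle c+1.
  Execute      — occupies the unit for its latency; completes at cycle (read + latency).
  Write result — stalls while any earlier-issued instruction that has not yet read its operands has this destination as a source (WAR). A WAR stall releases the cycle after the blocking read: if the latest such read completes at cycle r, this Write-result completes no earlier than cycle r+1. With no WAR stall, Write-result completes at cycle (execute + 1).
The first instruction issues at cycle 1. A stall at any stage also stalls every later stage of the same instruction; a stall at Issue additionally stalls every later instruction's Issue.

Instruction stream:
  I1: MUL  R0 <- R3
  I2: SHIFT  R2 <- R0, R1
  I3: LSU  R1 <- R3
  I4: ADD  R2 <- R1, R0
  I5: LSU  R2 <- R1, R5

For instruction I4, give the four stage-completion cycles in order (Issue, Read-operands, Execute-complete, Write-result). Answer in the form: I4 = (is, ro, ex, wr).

I1: IS=1 RO=2 EX=8 WR=9
I2: IS=2 RO=10 EX=11 WR=12  [RAW R0: wait I1 write@9]
I3: IS=3 RO=4 EX=5 WR=11  [WAR R1: wait I2 read@10]
I4: IS=13 RO=14 EX=16 WR=17  [WAW R2: wait I2 write@12]
I5: IS=18 RO=19 EX=20 WR=21  [WAW R2: wait I4 write@17]

I4 = (13, 14, 16, 17)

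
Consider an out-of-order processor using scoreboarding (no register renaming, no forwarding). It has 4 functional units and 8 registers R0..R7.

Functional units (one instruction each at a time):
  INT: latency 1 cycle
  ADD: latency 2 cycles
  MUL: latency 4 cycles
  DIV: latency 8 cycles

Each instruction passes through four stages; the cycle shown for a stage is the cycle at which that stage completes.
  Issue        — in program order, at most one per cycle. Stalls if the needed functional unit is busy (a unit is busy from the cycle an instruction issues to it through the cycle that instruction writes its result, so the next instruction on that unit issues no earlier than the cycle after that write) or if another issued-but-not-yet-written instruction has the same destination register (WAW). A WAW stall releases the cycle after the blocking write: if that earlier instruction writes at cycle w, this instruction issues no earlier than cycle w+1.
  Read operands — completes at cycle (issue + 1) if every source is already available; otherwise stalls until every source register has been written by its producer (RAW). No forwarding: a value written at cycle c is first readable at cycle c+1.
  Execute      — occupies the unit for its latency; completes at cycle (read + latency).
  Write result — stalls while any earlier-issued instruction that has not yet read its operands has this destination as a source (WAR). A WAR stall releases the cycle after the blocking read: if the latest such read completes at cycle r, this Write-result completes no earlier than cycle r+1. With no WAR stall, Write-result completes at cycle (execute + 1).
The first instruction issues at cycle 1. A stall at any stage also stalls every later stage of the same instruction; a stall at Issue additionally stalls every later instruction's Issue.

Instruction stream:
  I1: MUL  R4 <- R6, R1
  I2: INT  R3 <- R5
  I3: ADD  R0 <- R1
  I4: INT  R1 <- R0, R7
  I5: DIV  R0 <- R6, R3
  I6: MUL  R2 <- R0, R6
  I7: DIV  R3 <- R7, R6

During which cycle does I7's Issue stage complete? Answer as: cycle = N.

I1: IS=1 RO=2 EX=6 WR=7
I2: IS=2 RO=3 EX=4 WR=5
I3: IS=3 RO=4 EX=6 WR=7
I4: IS=6 RO=8 EX=9 WR=10  [struct: INT busy until I2 writes@5; RAW R0: wait I3 write@7]
I5: IS=8 RO=9 EX=17 WR=18  [WAW R0: wait I3 write@7]
I6: IS=9 RO=19 EX=23 WR=24  [RAW R0: wait I5 write@18]
I7: IS=19 RO=20 EX=28 WR=29  [struct: DIV busy until I5 writes@18]

cycle = 19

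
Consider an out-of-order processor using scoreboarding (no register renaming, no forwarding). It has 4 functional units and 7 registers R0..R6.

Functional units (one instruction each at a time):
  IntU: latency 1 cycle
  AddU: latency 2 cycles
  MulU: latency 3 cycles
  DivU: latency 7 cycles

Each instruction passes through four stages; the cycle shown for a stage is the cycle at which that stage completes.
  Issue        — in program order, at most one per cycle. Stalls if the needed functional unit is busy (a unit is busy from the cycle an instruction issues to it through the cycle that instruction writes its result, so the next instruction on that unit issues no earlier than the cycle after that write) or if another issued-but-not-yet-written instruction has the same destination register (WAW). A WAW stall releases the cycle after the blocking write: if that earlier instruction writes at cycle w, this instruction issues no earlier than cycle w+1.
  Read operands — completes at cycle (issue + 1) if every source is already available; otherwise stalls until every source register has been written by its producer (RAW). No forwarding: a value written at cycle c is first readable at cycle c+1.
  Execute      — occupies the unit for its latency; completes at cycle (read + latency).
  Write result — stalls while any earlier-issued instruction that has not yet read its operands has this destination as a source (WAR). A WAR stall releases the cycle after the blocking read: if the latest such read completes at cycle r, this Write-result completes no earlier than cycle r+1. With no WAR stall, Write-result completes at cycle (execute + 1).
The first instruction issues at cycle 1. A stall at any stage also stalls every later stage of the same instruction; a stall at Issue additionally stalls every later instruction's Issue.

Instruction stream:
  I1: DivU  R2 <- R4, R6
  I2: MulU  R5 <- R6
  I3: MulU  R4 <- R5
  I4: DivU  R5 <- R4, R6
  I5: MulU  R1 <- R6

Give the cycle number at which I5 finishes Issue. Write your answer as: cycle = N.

I1  is:1  ro:2  ex:9  wr:10
I2  is:2  ro:3  ex:6  wr:7
I3  is:8  ro:9  ex:12  wr:13  — struct: MulU busy until I2 writes@7
I4  is:11  ro:14  ex:21  wr:22  — struct: DivU busy until I1 writes@10, RAW R4: wait I3 write@13
I5  is:14  ro:15  ex:18  wr:19  — struct: MulU busy until I3 writes@13

cycle = 14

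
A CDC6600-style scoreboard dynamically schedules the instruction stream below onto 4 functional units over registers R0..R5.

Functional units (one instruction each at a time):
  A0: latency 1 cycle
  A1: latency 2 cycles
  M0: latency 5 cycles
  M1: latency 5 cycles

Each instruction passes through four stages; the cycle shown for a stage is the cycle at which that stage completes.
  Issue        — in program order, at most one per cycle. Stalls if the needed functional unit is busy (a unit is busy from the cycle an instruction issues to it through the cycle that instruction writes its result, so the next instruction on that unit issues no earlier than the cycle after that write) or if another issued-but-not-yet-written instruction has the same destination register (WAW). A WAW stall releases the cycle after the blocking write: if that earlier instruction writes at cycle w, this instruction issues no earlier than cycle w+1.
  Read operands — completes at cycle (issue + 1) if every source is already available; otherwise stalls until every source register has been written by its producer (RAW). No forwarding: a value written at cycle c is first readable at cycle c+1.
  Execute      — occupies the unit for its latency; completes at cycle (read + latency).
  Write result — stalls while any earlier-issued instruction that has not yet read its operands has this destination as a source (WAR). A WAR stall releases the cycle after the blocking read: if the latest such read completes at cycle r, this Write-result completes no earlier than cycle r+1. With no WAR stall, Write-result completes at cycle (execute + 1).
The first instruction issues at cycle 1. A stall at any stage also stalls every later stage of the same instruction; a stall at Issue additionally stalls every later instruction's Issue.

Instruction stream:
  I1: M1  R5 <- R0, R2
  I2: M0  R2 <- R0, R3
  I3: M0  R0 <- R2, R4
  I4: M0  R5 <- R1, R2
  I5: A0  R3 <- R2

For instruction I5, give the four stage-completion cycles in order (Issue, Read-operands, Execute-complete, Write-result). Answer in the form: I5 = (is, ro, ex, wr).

I5 = (19, 20, 21, 22)

c1: I1 dispatched to M1
c2: I1 operands ready · I2 dispatched to M0
c3: I2 operands ready
c7: I1 complete
c8: R5←I1 · I2 complete
c9: R2←I2
c10: I3 dispatched to M0
c11: I3 operands ready
c16: I3 complete
c17: R0←I3
c18: I4 dispatched to M0
c19: I4 operands ready · I5 dispatched to A0
c20: I5 operands ready
c21: I5 complete
c22: R3←I5
c24: I4 complete
c25: R5←I4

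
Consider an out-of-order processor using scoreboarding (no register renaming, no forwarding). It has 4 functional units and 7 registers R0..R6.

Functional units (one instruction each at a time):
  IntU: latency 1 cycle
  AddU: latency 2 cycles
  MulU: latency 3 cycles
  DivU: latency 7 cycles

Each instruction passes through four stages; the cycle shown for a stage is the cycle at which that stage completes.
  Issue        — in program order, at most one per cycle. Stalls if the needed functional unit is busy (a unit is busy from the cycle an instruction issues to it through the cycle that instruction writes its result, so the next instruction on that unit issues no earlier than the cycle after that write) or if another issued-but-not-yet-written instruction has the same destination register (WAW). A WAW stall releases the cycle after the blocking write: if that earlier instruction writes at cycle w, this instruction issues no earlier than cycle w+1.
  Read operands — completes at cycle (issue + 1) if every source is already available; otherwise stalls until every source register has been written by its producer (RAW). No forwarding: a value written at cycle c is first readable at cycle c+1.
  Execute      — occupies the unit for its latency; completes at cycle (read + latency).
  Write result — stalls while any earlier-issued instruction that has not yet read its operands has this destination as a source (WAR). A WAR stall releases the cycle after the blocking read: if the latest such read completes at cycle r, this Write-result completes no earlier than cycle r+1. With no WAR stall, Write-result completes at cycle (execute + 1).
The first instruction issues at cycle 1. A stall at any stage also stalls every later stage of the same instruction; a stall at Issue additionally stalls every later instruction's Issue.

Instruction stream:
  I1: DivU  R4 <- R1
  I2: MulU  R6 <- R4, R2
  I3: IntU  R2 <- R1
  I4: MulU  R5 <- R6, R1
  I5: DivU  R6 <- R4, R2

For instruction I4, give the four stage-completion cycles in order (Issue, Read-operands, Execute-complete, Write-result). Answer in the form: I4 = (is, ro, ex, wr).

I4 = (16, 17, 20, 21)

c1: I1 dispatched to DivU
c2: I1 operands ready; I2 dispatched to MulU
c3: I3 dispatched to IntU
c4: I3 operands ready
c5: I3 complete
c9: I1 complete
c10: R4←I1
c11: I2 operands ready
c12: R2←I3
c14: I2 complete
c15: R6←I2
c16: I4 dispatched to MulU
c17: I4 operands ready; I5 dispatched to DivU
c18: I5 operands ready
c20: I4 complete
c21: R5←I4
c25: I5 complete
c26: R6←I5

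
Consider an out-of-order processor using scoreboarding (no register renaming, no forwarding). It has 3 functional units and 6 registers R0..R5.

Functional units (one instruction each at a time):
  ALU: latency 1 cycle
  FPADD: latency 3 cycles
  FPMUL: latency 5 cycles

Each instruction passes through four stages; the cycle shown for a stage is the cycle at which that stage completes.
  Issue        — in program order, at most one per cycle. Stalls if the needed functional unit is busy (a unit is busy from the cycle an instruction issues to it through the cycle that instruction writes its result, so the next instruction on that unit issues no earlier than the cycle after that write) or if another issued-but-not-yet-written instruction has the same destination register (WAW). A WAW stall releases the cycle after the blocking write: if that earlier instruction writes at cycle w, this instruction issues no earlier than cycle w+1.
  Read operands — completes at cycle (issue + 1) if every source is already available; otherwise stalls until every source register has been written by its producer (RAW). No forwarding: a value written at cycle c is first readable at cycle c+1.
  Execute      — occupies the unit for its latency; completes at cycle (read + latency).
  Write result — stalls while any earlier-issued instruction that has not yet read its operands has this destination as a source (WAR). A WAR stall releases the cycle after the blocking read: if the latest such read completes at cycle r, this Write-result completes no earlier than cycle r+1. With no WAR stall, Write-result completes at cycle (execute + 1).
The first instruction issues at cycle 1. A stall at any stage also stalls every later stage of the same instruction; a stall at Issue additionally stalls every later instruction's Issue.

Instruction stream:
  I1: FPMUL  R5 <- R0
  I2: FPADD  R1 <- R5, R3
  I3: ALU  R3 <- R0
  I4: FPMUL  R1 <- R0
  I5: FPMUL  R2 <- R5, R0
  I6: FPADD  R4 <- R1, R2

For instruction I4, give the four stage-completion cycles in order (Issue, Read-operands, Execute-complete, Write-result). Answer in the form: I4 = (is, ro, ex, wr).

I4 = (14, 15, 20, 21)

I1 -> (1, 2, 7, 8)
I2 -> (2, 9, 12, 13)  // RAW R5: wait I1 write@8
I3 -> (3, 4, 5, 10)  // WAR R3: wait I2 read@9
I4 -> (14, 15, 20, 21)  // WAW R1: wait I2 write@13
I5 -> (22, 23, 28, 29)  // struct: FPMUL busy until I4 writes@21
I6 -> (23, 30, 33, 34)  // RAW R2: wait I5 write@29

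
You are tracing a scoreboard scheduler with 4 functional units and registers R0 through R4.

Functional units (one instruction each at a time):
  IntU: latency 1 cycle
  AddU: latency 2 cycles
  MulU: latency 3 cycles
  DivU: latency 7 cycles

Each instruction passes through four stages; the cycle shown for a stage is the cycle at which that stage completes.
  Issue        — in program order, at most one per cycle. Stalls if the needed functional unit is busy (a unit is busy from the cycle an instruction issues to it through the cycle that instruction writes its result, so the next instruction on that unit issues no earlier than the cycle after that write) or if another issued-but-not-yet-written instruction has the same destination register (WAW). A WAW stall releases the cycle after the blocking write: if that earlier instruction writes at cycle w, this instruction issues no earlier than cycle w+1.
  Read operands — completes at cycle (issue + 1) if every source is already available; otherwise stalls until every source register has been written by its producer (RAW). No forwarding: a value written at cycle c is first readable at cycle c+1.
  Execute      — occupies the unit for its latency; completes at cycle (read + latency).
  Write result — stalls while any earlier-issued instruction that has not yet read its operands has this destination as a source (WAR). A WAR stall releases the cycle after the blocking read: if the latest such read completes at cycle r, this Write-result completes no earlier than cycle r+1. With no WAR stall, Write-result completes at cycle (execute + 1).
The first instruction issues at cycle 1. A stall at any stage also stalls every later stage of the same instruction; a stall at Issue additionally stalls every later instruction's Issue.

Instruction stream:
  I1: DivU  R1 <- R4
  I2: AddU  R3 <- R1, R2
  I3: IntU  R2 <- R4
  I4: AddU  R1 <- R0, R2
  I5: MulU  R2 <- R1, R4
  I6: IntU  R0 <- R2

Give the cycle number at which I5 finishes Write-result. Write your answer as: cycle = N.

c1: I1 dispatched to DivU
c2: I1 operands ready, I2 dispatched to AddU
c3: I3 dispatched to IntU
c4: I3 operands ready
c5: I3 complete
c9: I1 complete
c10: R1←I1
c11: I2 operands ready
c12: R2←I3
c13: I2 complete
c14: R3←I2
c15: I4 dispatched to AddU
c16: I4 operands ready, I5 dispatched to MulU
c17: I6 dispatched to IntU
c18: I4 complete
c19: R1←I4
c20: I5 operands ready
c23: I5 complete
c24: R2←I5
c25: I6 operands ready
c26: I6 complete
c27: R0←I6

cycle = 24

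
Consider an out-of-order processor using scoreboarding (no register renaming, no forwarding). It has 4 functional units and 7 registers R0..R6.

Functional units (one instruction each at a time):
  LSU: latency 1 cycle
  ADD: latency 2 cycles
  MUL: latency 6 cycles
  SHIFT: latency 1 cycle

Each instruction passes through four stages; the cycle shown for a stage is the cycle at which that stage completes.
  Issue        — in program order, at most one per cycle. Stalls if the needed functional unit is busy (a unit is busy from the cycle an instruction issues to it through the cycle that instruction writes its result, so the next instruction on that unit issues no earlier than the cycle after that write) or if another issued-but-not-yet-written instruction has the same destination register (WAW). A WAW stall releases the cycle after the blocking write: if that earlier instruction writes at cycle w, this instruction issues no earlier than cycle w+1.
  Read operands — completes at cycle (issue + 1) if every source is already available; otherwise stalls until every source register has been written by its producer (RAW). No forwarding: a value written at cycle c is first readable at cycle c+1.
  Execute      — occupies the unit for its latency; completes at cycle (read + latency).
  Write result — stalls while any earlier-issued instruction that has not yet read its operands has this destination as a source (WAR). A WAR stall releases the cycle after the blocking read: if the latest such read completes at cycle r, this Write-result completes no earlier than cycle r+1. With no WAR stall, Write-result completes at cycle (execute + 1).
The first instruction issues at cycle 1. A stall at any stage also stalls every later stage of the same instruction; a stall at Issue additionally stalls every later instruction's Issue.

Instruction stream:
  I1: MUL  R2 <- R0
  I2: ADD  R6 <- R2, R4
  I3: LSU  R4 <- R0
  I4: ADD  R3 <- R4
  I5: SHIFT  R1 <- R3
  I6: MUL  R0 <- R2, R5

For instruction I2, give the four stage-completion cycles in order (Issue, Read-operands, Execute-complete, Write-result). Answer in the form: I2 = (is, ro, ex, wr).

t=1  I1 dispatched to MUL
t=2  I1 operands ready, I2 dispatched to ADD
t=3  I3 dispatched to LSU
t=4  I3 operands ready
t=5  I3 complete
t=8  I1 complete
t=9  R2←I1
t=10  I2 operands ready
t=11  R4←I3
t=12  I2 complete
t=13  R6←I2
t=14  I4 dispatched to ADD
t=15  I4 operands ready, I5 dispatched to SHIFT
t=16  I6 dispatched to MUL
t=17  I4 complete, I6 operands ready
t=18  R3←I4
t=19  I5 operands ready
t=20  I5 complete
t=21  R1←I5
t=23  I6 complete
t=24  R0←I6

I2 = (2, 10, 12, 13)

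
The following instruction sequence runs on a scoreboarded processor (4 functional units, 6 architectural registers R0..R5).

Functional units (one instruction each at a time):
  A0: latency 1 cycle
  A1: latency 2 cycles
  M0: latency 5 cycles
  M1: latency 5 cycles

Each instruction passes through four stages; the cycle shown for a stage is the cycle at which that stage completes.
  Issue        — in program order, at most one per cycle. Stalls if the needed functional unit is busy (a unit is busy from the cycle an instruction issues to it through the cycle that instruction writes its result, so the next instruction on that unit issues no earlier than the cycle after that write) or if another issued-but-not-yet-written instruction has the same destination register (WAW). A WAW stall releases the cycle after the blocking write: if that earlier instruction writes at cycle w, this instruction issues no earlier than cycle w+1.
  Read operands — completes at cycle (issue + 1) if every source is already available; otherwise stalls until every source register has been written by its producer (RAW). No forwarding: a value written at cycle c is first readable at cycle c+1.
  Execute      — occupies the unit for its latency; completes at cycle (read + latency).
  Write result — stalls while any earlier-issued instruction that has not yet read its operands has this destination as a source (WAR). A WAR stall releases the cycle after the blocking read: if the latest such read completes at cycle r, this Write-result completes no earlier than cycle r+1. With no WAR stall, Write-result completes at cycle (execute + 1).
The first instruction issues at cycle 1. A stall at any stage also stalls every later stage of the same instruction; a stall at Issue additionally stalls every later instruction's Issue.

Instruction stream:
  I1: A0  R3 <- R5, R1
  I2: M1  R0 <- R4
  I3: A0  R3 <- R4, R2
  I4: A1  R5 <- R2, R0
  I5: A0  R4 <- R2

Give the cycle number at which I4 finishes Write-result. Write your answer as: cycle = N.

cycle = 13

cycle 1: I1 dispatched to A0
cycle 2: I1 operands ready, I2 dispatched to M1
cycle 3: I1 complete, I2 operands ready
cycle 4: R3←I1
cycle 5: I3 dispatched to A0
cycle 6: I3 operands ready, I4 dispatched to A1
cycle 7: I3 complete
cycle 8: I2 complete, R3←I3
cycle 9: R0←I2, I5 dispatched to A0
cycle 10: I4 operands ready, I5 operands ready
cycle 11: I5 complete
cycle 12: I4 complete, R4←I5
cycle 13: R5←I4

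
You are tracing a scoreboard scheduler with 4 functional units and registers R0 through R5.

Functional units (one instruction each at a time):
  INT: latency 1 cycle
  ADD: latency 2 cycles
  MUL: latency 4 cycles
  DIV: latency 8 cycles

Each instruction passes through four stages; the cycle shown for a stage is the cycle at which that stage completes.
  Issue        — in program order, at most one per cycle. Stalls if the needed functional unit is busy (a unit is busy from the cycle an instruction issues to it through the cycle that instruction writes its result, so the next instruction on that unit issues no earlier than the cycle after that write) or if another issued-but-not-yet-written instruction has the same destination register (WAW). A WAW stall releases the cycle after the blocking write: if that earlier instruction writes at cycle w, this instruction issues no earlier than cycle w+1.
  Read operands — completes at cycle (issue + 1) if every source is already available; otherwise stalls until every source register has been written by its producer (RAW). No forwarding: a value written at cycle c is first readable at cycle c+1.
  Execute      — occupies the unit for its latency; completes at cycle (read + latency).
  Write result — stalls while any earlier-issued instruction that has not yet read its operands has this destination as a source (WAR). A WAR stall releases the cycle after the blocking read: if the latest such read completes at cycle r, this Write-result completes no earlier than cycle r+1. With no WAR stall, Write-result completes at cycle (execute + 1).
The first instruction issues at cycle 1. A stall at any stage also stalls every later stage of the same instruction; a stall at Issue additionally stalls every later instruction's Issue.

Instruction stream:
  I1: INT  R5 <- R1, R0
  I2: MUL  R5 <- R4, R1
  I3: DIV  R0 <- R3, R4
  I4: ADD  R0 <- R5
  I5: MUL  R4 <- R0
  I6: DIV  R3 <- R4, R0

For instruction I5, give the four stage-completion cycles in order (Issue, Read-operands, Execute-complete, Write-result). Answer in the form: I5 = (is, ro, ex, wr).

I5 = (18, 22, 26, 27)

1) issue 1, read 2, done 3, write 4
2) issue 5, read 6, done 10, write 11  <WAW R5: wait I1 write@4>
3) issue 6, read 7, done 15, write 16
4) issue 17, read 18, done 20, write 21  <WAW R0: wait I3 write@16>
5) issue 18, read 22, done 26, write 27  <RAW R0: wait I4 write@21>
6) issue 19, read 28, done 36, write 37  <RAW R4: wait I5 write@27>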